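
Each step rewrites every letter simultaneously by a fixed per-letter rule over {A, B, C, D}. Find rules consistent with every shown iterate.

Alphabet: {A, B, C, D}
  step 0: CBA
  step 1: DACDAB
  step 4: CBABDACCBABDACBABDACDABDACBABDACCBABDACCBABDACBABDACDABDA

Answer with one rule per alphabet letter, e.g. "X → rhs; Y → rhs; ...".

A->B, B->DA, C->DAC, D->CBA

  step 0 ⇒ step 1: CBA ⇒ DAC·DA·B
    A ↦ B
    B ↦ DA
    C ↦ DAC
    D ↦ CBA  (constrained at step 1)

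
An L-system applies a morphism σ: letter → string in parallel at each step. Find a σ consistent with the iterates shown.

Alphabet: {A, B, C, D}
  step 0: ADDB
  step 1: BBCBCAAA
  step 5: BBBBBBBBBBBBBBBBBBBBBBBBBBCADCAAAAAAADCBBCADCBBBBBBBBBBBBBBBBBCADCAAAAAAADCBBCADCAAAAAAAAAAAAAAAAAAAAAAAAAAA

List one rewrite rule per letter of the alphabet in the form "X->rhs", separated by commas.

A->B, B->AAA, C->ADC, D->BC

  step 0 ⇒ step 1: ADDB ⇒ B·BC·BC·AAA
    A ↦ B
    B ↦ AAA
    D ↦ BC
    C ↦ ADC  (constrained at step 1)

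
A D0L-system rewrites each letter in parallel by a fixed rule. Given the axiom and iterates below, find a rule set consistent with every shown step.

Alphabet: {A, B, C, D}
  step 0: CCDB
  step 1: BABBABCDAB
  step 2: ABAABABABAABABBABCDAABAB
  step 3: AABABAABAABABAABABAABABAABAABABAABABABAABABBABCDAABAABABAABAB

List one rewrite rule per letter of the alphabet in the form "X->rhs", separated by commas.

A->AAB, B->AB, C->BAB, D->CD

  step 2 ⇒ step 3: ABAABABABAABABBABCDAABAB ⇒ AAB·AB·AAB·AAB·AB·AAB·AB·AAB·AB·AAB·AAB·AB·AAB·AB·AB·AAB·AB·BAB·CD·AAB·AAB·AB·AAB·AB
    A ↦ AAB
    B ↦ AB
    C ↦ BAB
    D ↦ CD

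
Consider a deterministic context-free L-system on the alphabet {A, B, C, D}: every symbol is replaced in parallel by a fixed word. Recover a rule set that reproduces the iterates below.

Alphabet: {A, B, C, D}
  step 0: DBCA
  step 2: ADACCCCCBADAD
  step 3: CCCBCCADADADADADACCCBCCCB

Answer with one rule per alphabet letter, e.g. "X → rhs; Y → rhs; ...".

  step 2 ⇒ step 3: ADACCCCCBADAD ⇒ CC·CB·CC·AD·AD·AD·AD·AD·A·CC·CB·CC·CB
    A ↦ CC
    B ↦ A
    C ↦ AD
    D ↦ CB

A->CC, B->A, C->AD, D->CB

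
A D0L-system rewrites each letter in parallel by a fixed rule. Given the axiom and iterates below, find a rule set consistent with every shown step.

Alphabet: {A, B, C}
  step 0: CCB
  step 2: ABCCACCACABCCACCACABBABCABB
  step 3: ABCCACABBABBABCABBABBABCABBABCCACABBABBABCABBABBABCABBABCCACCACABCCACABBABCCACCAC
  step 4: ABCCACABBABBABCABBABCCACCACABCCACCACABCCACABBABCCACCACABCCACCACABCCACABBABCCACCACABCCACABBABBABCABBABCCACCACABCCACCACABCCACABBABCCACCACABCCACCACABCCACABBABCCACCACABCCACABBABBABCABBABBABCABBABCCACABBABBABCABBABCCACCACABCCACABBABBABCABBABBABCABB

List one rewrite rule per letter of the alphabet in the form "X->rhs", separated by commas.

  step 3 ⇒ step 4: ABCCACABBABBABCABBABBABCABBABCCACABBABBABCABBABBABCABBABCCACCACABCCACABBABCCACCAC ⇒ ABC·CAC·ABB·ABB·ABC·ABB·ABC·CAC·CAC·ABC·CAC·CAC·ABC·CAC·ABB·ABC·CAC·CAC·ABC·CAC·CAC·ABC·CAC·ABB·ABC·CAC·CAC·ABC·CAC·ABB·ABB·ABC·ABB·ABC·CAC·CAC·ABC·CAC·CAC·ABC·CAC·ABB·ABC·CAC·CAC·ABC·CAC·CAC·ABC·CAC·ABB·ABC·CAC·CAC·ABC·CAC·ABB·ABB·ABC·ABB·ABB·ABC·ABB·ABC·CAC·ABB·ABB·ABC·ABB·ABC·CAC·CAC·ABC·CAC·ABB·ABB·ABC·ABB·ABB·ABC·ABB
    A ↦ ABC
    B ↦ CAC
    C ↦ ABB

A->ABC, B->CAC, C->ABB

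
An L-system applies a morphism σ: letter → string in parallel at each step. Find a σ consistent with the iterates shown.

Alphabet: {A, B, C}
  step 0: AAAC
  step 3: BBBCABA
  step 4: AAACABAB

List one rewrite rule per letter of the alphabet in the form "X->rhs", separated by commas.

A->B, B->A, C->CA

  step 3 ⇒ step 4: BBBCABA ⇒ A·A·A·CA·B·A·B
    A ↦ B
    B ↦ A
    C ↦ CA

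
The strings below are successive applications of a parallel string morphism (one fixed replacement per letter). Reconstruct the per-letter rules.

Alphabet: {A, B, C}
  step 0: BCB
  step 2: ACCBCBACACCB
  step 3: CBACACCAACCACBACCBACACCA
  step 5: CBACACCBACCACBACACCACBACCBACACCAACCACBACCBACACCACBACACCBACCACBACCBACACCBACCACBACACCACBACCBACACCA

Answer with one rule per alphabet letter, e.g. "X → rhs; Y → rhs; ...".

  step 2 ⇒ step 3: ACCBCBACACCB ⇒ CB·AC·AC·CA·AC·CA·CB·AC·CB·AC·AC·CA
    A ↦ CB
    B ↦ CA
    C ↦ AC

A->CB, B->CA, C->AC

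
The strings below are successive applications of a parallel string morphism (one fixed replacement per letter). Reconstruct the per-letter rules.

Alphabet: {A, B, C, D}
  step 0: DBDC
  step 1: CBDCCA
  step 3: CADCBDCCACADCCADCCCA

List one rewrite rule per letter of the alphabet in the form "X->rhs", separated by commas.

  step 0 ⇒ step 1: DBDC ⇒ C·BD·C·CA
    B ↦ BD
    C ↦ CA
    D ↦ C
    A ↦ DC  (constrained at step 1)

A->DC, B->BD, C->CA, D->C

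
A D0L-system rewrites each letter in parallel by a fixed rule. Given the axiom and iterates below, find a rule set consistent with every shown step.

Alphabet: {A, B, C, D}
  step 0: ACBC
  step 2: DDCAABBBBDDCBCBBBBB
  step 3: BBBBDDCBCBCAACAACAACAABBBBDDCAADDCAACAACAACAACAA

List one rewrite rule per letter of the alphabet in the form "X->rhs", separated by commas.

  step 2 ⇒ step 3: DDCAABBBBDDCBCBBBBB ⇒ BB·BB·DD·CB·CB·CAA·CAA·CAA·CAA·BB·BB·DD·CAA·DD·CAA·CAA·CAA·CAA·CAA
    A ↦ CB
    B ↦ CAA
    C ↦ DD
    D ↦ BB

A->CB, B->CAA, C->DD, D->BB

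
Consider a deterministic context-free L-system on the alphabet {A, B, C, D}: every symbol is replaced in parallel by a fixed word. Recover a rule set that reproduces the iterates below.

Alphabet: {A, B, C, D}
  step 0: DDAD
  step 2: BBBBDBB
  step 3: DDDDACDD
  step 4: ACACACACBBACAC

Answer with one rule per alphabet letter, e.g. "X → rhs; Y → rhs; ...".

A->B, B->D, C->B, D->AC

  step 3 ⇒ step 4: DDDDACDD ⇒ AC·AC·AC·AC·B·B·AC·AC
    A ↦ B
    C ↦ B
    D ↦ AC
  step 2 ⇒ step 3: BBBBDBB ⇒ D·D·D·D·AC·D·D
    B ↦ D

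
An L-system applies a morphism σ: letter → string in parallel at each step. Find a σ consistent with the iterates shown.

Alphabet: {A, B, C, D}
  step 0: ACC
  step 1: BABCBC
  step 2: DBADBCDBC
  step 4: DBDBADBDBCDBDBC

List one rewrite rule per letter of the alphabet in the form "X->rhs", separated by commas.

A->BA, B->D, C->BC, D->B

  step 1 ⇒ step 2: BABCBC ⇒ D·BA·D·BC·D·BC
    A ↦ BA
    B ↦ D
    C ↦ BC
    D ↦ B  (constrained at step 2)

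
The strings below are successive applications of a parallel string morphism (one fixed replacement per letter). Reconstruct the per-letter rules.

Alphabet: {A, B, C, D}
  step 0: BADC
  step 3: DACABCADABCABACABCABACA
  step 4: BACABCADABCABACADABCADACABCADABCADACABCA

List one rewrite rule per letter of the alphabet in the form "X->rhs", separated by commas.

  step 3 ⇒ step 4: DACABCADABCABACABCABACA ⇒ BA·CA·B·CA·DA·B·CA·BA·CA·DA·B·CA·DA·CA·B·CA·DA·B·CA·DA·CA·B·CA
    A ↦ CA
    B ↦ DA
    C ↦ B
    D ↦ BA

A->CA, B->DA, C->B, D->BA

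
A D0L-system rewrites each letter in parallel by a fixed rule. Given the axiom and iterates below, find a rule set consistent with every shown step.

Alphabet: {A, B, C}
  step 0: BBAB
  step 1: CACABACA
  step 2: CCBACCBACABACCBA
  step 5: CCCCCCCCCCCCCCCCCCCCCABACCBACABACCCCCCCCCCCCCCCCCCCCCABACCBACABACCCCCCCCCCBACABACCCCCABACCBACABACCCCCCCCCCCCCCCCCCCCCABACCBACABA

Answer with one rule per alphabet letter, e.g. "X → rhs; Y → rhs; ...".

A->BA, B->CA, C->CC

  step 1 ⇒ step 2: CACABACA ⇒ CC·BA·CC·BA·CA·BA·CC·BA
    A ↦ BA
    B ↦ CA
    C ↦ CC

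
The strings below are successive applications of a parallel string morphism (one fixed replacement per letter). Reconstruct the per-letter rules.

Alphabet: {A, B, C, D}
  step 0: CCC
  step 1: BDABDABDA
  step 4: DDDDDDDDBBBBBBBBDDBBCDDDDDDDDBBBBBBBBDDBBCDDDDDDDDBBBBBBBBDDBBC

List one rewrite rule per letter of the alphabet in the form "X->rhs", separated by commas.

  step 0 ⇒ step 1: CCC ⇒ BDA·BDA·BDA
    C ↦ BDA
    A ↦ C  (constrained at step 1)
    B ↦ DD  (constrained at step 1)
    D ↦ BB  (constrained at step 1)

A->C, B->DD, C->BDA, D->BB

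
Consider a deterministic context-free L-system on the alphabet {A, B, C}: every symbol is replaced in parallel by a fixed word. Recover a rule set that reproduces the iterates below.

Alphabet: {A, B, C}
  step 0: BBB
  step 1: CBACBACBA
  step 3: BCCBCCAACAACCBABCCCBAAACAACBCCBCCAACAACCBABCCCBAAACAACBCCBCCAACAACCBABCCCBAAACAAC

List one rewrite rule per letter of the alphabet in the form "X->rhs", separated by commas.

  step 0 ⇒ step 1: BBB ⇒ CBA·CBA·CBA
    B ↦ CBA
    A ↦ BCC  (constrained at step 1)
    C ↦ AAC  (constrained at step 1)

A->BCC, B->CBA, C->AAC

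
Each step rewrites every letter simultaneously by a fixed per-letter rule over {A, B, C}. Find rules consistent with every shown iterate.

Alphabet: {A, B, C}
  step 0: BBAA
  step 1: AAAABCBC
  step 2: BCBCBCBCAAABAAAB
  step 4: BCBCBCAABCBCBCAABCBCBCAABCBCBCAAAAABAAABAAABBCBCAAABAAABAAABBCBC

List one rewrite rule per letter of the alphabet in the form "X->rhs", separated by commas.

A->BC, B->AA, C->AB

  step 1 ⇒ step 2: AAAABCBC ⇒ BC·BC·BC·BC·AA·AB·AA·AB
    A ↦ BC
    B ↦ AA
    C ↦ AB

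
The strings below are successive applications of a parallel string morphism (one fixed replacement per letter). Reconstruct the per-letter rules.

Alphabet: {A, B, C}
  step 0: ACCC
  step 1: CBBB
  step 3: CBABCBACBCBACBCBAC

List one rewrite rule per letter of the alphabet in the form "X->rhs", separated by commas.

  step 0 ⇒ step 1: ACCC ⇒ C·B·B·B
    A ↦ C
    C ↦ B
    B ↦ CBA  (constrained at step 1)

A->C, B->CBA, C->B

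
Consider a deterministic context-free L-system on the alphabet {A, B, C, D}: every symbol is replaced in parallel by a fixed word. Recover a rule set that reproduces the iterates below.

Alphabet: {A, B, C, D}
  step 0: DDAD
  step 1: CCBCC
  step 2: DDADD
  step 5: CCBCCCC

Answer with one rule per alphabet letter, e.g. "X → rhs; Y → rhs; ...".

  step 1 ⇒ step 2: CCBCC ⇒ D·D·A·D·D
    B ↦ A
    C ↦ D
  step 0 ⇒ step 1: DDAD ⇒ C·C·BC·C
    A ↦ BC
  step 0 ⇒ step 1: DDAD ⇒ C·C·BC·C
    D ↦ C

A->BC, B->A, C->D, D->C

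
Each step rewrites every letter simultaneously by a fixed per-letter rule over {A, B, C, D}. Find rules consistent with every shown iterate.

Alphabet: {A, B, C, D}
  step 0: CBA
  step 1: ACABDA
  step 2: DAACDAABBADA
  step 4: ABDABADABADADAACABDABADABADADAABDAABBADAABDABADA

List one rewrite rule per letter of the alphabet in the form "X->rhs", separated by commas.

A->DA, B->AB, C->AC, D->BA

  step 1 ⇒ step 2: ACABDA ⇒ DA·AC·DA·AB·BA·DA
    A ↦ DA
    B ↦ AB
    C ↦ AC
    D ↦ BA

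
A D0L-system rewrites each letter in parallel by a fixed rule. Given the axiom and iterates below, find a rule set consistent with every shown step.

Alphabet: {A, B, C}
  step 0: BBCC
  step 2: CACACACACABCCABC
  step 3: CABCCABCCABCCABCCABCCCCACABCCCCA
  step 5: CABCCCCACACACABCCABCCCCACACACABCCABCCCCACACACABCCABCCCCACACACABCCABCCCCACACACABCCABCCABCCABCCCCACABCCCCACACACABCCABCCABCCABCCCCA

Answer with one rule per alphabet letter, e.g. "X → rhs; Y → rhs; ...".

A->BC, B->CC, C->CA

  step 2 ⇒ step 3: CACACACACABCCABC ⇒ CA·BC·CA·BC·CA·BC·CA·BC·CA·BC·CC·CA·CA·BC·CC·CA
    A ↦ BC
    B ↦ CC
    C ↦ CA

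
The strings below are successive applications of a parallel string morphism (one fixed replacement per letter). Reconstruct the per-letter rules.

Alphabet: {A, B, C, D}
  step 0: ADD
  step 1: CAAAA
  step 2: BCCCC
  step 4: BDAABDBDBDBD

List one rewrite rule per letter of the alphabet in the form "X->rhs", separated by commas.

  step 1 ⇒ step 2: CAAAA ⇒ B·C·C·C·C
    A ↦ C
    C ↦ B
    B ↦ BD  (constrained at step 2)
  step 0 ⇒ step 1: ADD ⇒ C·AA·AA
    D ↦ AA

A->C, B->BD, C->B, D->AA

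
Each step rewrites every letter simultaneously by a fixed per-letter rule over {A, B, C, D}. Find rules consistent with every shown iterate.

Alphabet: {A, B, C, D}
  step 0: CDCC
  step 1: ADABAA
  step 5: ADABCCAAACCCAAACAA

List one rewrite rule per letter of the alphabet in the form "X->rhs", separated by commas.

  step 0 ⇒ step 1: CDCC ⇒ A·DAB·A·A
    C ↦ A
    D ↦ DAB
    A ↦ C  (constrained at step 1)
    B ↦ CA  (constrained at step 1)

A->C, B->CA, C->A, D->DAB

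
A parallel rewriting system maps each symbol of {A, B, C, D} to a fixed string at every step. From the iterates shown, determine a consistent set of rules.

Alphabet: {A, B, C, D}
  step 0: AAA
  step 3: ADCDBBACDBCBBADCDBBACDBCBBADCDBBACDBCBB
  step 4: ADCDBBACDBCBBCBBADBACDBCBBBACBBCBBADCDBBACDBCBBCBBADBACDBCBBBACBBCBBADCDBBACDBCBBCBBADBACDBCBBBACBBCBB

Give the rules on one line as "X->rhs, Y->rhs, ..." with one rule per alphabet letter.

  step 3 ⇒ step 4: ADCDBBACDBCBBADCDBBACDBCBBADCDBBACDBCBB ⇒ AD·CDB·BA·CDB·CBB·CBB·AD·BA·CDB·CBB·BA·CBB·CBB·AD·CDB·BA·CDB·CBB·CBB·AD·BA·CDB·CBB·BA·CBB·CBB·AD·CDB·BA·CDB·CBB·CBB·AD·BA·CDB·CBB·BA·CBB·CBB
    A ↦ AD
    B ↦ CBB
    C ↦ BA
    D ↦ CDB

A->AD, B->CBB, C->BA, D->CDB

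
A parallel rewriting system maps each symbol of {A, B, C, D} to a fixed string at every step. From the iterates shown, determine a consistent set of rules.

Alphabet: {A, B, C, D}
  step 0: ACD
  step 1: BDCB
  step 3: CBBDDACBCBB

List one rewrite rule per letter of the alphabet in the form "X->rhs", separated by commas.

A->B, B->DA, C->D, D->CB

  step 0 ⇒ step 1: ACD ⇒ B·D·CB
    A ↦ B
    C ↦ D
    D ↦ CB
    B ↦ DA  (constrained at step 1)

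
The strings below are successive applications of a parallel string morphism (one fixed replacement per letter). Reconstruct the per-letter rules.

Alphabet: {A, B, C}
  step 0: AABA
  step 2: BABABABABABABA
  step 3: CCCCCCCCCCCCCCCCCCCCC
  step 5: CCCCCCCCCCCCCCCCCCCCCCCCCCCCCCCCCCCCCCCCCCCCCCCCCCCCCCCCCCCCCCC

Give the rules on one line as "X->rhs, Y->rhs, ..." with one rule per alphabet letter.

A->CC, B->C, C->BA

  step 2 ⇒ step 3: BABABABABABABA ⇒ C·CC·C·CC·C·CC·C·CC·C·CC·C·CC·C·CC
    A ↦ CC
    B ↦ C
    C ↦ BA  (constrained at step 3)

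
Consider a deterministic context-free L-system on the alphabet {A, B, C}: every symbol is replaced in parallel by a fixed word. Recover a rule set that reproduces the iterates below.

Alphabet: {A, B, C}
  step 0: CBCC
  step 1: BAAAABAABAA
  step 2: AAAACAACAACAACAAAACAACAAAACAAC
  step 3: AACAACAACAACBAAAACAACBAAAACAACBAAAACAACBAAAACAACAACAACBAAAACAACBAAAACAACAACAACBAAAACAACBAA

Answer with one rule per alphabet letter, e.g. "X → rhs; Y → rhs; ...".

  step 2 ⇒ step 3: AAAACAACAACAACAAAACAACAAAACAAC ⇒ AAC·AAC·AAC·AAC·BAA·AAC·AAC·BAA·AAC·AAC·BAA·AAC·AAC·BAA·AAC·AAC·AAC·AAC·BAA·AAC·AAC·BAA·AAC·AAC·AAC·AAC·BAA·AAC·AAC·BAA
    A ↦ AAC
    C ↦ BAA
  step 0 ⇒ step 1: CBCC ⇒ BAA·AA·BAA·BAA
    B ↦ AA

A->AAC, B->AA, C->BAA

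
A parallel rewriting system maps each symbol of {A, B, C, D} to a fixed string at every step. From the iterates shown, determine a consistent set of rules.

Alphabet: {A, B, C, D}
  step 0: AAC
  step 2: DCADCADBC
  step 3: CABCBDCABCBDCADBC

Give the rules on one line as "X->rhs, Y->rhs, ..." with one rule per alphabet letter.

  step 2 ⇒ step 3: DCADCADBC ⇒ CA·BC·BD·CA·BC·BD·CA·D·BC
    A ↦ BD
    B ↦ D
    C ↦ BC
    D ↦ CA

A->BD, B->D, C->BC, D->CA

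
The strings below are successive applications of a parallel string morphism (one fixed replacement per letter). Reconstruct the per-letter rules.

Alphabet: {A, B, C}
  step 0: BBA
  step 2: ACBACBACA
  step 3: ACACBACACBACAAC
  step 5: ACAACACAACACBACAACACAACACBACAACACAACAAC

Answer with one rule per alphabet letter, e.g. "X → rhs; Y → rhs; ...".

  step 2 ⇒ step 3: ACBACBACA ⇒ AC·A·CB·AC·A·CB·AC·A·AC
    A ↦ AC
    B ↦ CB
    C ↦ A

A->AC, B->CB, C->A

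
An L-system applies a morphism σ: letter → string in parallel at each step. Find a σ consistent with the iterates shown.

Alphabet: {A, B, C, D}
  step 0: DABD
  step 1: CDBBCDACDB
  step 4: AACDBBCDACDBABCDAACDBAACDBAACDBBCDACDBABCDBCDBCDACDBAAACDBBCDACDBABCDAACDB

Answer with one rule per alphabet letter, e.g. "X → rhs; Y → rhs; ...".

A->BCD, B->A, C->A, D->CDB

  step 0 ⇒ step 1: DABD ⇒ CDB·BCD·A·CDB
    A ↦ BCD
    B ↦ A
    D ↦ CDB
    C ↦ A  (constrained at step 1)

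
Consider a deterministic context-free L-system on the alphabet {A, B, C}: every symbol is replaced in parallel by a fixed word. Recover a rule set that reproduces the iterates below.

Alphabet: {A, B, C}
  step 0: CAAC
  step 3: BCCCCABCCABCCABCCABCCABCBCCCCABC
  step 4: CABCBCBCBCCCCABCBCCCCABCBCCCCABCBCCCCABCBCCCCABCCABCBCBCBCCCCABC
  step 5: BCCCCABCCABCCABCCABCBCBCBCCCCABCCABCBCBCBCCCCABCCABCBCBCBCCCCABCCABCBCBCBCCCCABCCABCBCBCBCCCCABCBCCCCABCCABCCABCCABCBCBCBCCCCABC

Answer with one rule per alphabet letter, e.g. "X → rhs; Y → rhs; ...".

  step 4 ⇒ step 5: CABCBCBCBCCCCABCBCCCCABCBCCCCABCBCCCCABCBCCCCABCCABCBCBCBCCCCABC ⇒ BC·CC·CA·BC·CA·BC·CA·BC·CA·BC·BC·BC·BC·CC·CA·BC·CA·BC·BC·BC·BC·CC·CA·BC·CA·BC·BC·BC·BC·CC·CA·BC·CA·BC·BC·BC·BC·CC·CA·BC·CA·BC·BC·BC·BC·CC·CA·BC·BC·CC·CA·BC·CA·BC·CA·BC·CA·BC·BC·BC·BC·CC·CA·BC
    A ↦ CC
    B ↦ CA
    C ↦ BC

A->CC, B->CA, C->BC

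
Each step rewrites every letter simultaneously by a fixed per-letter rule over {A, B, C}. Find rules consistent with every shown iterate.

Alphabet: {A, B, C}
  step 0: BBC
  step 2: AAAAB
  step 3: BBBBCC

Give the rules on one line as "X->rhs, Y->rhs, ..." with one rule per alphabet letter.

  step 2 ⇒ step 3: AAAAB ⇒ B·B·B·B·CC
    A ↦ B
    B ↦ CC
    C ↦ A  (constrained at step 0)

A->B, B->CC, C->A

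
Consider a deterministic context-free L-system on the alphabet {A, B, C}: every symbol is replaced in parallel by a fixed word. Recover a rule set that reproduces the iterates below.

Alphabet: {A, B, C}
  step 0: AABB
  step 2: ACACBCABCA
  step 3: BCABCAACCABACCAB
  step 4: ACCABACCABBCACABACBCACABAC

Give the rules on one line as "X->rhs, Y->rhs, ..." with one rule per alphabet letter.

A->B, B->AC, C->CA

  step 3 ⇒ step 4: BCABCAACCABACCAB ⇒ AC·CA·B·AC·CA·B·B·CA·CA·B·AC·B·CA·CA·B·AC
    A ↦ B
    B ↦ AC
    C ↦ CA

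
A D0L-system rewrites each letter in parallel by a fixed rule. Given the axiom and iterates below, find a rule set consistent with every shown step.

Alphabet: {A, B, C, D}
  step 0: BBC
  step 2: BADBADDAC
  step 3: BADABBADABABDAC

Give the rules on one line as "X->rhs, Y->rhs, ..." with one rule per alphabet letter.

  step 2 ⇒ step 3: BADBADDAC ⇒ BA·D·AB·BA·D·AB·AB·D·AC
    A ↦ D
    B ↦ BA
    C ↦ AC
    D ↦ AB

A->D, B->BA, C->AC, D->AB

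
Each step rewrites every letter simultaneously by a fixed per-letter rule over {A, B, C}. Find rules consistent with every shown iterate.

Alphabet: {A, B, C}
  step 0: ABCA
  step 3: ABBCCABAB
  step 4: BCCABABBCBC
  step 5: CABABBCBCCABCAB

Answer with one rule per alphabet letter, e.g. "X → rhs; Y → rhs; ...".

  step 4 ⇒ step 5: BCCABABBCBC ⇒ C·AB·AB·B·C·B·C·C·AB·C·AB
    A ↦ B
    B ↦ C
    C ↦ AB

A->B, B->C, C->AB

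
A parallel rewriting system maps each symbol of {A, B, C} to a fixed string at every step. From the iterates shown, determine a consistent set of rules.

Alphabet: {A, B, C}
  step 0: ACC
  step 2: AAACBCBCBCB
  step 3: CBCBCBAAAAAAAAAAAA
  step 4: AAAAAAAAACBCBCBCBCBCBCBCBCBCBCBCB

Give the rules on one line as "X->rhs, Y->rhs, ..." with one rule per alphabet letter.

A->CB, B->A, C->AA

  step 3 ⇒ step 4: CBCBCBAAAAAAAAAAAA ⇒ AA·A·AA·A·AA·A·CB·CB·CB·CB·CB·CB·CB·CB·CB·CB·CB·CB
    A ↦ CB
    B ↦ A
    C ↦ AA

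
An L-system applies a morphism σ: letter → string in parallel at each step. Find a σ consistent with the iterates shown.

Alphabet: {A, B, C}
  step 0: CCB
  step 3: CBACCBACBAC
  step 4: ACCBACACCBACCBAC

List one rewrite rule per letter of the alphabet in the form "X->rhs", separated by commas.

A->B, B->C, C->AC

  step 3 ⇒ step 4: CBACCBACBAC ⇒ AC·C·B·AC·AC·C·B·AC·C·B·AC
    A ↦ B
    B ↦ C
    C ↦ AC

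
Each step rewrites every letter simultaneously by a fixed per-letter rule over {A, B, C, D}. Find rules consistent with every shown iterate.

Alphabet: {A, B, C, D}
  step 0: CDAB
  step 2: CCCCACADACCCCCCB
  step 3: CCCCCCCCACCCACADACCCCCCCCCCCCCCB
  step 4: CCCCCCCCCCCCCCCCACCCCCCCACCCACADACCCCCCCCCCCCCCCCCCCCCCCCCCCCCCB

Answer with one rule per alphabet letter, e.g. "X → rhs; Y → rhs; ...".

  step 3 ⇒ step 4: CCCCCCCCACCCACADACCCCCCCCCCCCCCB ⇒ CC·CC·CC·CC·CC·CC·CC·CC·AC·CC·CC·CC·AC·CC·AC·AD·AC·CC·CC·CC·CC·CC·CC·CC·CC·CC·CC·CC·CC·CC·CC·CB
    A ↦ AC
    B ↦ CB
    C ↦ CC
    D ↦ AD

A->AC, B->CB, C->CC, D->AD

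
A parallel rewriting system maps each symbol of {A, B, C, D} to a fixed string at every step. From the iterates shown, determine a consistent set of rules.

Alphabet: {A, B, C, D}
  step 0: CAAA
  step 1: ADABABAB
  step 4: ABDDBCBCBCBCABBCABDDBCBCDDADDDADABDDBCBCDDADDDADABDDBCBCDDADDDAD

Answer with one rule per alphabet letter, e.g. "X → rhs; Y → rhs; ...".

  step 0 ⇒ step 1: CAAA ⇒ AD·AB·AB·AB
    A ↦ AB
    C ↦ AD
    B ↦ DD  (constrained at step 1)
    D ↦ BC  (constrained at step 1)

A->AB, B->DD, C->AD, D->BC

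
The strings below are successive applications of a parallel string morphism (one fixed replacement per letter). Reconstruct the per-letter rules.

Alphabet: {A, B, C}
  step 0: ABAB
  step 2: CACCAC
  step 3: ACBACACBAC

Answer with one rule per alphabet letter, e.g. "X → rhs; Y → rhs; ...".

  step 2 ⇒ step 3: CACCAC ⇒ AC·B·AC·AC·B·AC
    A ↦ B
    C ↦ AC
    B ↦ C  (constrained at step 0)

A->B, B->C, C->AC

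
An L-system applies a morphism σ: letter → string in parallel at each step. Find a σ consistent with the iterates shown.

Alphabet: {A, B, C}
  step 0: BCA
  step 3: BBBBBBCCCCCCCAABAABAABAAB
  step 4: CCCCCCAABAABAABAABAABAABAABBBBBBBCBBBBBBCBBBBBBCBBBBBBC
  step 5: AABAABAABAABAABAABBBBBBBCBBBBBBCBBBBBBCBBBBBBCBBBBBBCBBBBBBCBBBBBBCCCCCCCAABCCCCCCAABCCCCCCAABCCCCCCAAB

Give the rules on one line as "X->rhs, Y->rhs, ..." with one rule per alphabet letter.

A->BBB, B->C, C->AAB

  step 4 ⇒ step 5: CCCCCCAABAABAABAABAABAABAABBBBBBBCBBBBBBCBBBBBBCBBBBBBC ⇒ AAB·AAB·AAB·AAB·AAB·AAB·BBB·BBB·C·BBB·BBB·C·BBB·BBB·C·BBB·BBB·C·BBB·BBB·C·BBB·BBB·C·BBB·BBB·C·C·C·C·C·C·C·AAB·C·C·C·C·C·C·AAB·C·C·C·C·C·C·AAB·C·C·C·C·C·C·AAB
    A ↦ BBB
    B ↦ C
    C ↦ AAB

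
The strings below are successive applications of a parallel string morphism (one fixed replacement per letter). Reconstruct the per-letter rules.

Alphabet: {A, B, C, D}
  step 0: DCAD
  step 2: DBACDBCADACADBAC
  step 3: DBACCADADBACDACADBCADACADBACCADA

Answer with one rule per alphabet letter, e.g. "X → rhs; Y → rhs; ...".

A->CA, B->AC, C->DA, D->DB

  step 2 ⇒ step 3: DBACDBCADACADBAC ⇒ DB·AC·CA·DA·DB·AC·DA·CA·DB·CA·DA·CA·DB·AC·CA·DA
    A ↦ CA
    B ↦ AC
    C ↦ DA
    D ↦ DB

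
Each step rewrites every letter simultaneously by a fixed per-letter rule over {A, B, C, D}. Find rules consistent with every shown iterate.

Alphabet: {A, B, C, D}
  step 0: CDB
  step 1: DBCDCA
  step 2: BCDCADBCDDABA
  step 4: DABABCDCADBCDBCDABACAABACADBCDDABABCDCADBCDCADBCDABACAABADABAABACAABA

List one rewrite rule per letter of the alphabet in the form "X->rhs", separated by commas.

  step 1 ⇒ step 2: DBCDCA ⇒ BCD·CA·D·BCD·D·ABA
    A ↦ ABA
    B ↦ CA
    C ↦ D
    D ↦ BCD

A->ABA, B->CA, C->D, D->BCD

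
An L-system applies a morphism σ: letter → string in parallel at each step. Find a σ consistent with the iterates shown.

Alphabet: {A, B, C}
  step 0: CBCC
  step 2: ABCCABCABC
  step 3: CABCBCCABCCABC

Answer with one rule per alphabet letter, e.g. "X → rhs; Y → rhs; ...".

  step 2 ⇒ step 3: ABCCABCABC ⇒ C·A·BC·BC·C·A·BC·C·A·BC
    A ↦ C
    B ↦ A
    C ↦ BC

A->C, B->A, C->BC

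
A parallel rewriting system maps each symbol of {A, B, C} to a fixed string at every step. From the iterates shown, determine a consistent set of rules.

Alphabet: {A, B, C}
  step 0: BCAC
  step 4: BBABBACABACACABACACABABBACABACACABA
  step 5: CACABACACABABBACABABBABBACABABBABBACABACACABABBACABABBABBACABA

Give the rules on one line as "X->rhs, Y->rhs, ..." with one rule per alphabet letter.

  step 4 ⇒ step 5: BBABBACABACACABACACABABBACABACACABA ⇒ CA·CA·BA·CA·CA·BA·B·BA·CA·BA·B·BA·B·BA·CA·BA·B·BA·B·BA·CA·BA·CA·CA·BA·B·BA·CA·BA·B·BA·B·BA·CA·BA
    A ↦ BA
    B ↦ CA
    C ↦ B

A->BA, B->CA, C->B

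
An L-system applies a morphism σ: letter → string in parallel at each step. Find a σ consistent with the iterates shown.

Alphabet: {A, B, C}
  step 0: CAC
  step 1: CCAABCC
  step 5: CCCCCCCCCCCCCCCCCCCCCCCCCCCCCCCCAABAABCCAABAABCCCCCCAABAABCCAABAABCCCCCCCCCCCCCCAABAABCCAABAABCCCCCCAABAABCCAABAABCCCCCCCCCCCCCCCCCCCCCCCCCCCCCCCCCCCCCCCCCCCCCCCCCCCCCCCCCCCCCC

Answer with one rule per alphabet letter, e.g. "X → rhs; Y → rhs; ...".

A->AAB, B->CC, C->CC

  step 0 ⇒ step 1: CAC ⇒ CC·AAB·CC
    A ↦ AAB
    C ↦ CC
    B ↦ CC  (constrained at step 1)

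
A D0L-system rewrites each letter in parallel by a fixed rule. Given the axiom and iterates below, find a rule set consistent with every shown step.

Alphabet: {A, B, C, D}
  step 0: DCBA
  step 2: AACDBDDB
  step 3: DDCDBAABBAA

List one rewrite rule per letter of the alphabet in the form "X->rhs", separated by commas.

  step 2 ⇒ step 3: AACDBDDB ⇒ D·D·CD·B·AA·B·B·AA
    A ↦ D
    B ↦ AA
    C ↦ CD
    D ↦ B

A->D, B->AA, C->CD, D->B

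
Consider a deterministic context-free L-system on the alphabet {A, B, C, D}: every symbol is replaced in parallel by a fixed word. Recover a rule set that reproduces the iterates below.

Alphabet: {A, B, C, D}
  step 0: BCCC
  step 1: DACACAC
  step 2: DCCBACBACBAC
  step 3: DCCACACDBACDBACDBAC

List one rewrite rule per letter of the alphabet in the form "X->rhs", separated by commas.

  step 2 ⇒ step 3: DCCBACBACBAC ⇒ DCC·AC·AC·D·B·AC·D·B·AC·D·B·AC
    A ↦ B
    B ↦ D
    C ↦ AC
    D ↦ DCC

A->B, B->D, C->AC, D->DCC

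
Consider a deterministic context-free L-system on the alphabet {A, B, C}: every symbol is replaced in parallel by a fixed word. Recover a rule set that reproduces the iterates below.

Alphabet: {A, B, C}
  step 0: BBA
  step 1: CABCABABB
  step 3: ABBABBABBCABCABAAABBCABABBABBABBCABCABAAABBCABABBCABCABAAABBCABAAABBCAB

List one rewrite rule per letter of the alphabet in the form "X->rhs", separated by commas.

  step 0 ⇒ step 1: BBA ⇒ CAB·CAB·ABB
    A ↦ ABB
    B ↦ CAB
    C ↦ AA  (constrained at step 1)

A->ABB, B->CAB, C->AA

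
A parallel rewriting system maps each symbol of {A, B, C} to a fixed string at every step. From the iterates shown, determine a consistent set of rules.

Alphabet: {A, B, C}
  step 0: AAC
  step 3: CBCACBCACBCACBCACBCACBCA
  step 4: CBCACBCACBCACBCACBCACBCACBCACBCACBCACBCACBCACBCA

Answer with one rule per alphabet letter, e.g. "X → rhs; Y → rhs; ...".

  step 3 ⇒ step 4: CBCACBCACBCACBCACBCACBCA ⇒ CB·CA·CB·CA·CB·CA·CB·CA·CB·CA·CB·CA·CB·CA·CB·CA·CB·CA·CB·CA·CB·CA·CB·CA
    A ↦ CA
    B ↦ CA
    C ↦ CB

A->CA, B->CA, C->CB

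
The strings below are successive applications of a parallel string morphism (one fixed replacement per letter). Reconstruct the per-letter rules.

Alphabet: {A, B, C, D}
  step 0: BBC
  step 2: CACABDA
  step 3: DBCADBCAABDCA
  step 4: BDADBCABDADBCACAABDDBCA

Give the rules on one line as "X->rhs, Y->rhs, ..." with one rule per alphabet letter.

A->CA, B->A, C->DB, D->BD

  step 3 ⇒ step 4: DBCADBCAABDCA ⇒ BD·A·DB·CA·BD·A·DB·CA·CA·A·BD·DB·CA
    A ↦ CA
    B ↦ A
    C ↦ DB
    D ↦ BD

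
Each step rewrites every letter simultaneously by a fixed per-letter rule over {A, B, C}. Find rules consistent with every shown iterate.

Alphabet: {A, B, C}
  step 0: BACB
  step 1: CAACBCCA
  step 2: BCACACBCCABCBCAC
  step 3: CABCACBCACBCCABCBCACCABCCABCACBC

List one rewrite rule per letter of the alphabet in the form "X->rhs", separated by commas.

A->AC, B->CA, C->BC

  step 2 ⇒ step 3: BCACACBCCABCBCAC ⇒ CA·BC·AC·BC·AC·BC·CA·BC·BC·AC·CA·BC·CA·BC·AC·BC
    A ↦ AC
    B ↦ CA
    C ↦ BC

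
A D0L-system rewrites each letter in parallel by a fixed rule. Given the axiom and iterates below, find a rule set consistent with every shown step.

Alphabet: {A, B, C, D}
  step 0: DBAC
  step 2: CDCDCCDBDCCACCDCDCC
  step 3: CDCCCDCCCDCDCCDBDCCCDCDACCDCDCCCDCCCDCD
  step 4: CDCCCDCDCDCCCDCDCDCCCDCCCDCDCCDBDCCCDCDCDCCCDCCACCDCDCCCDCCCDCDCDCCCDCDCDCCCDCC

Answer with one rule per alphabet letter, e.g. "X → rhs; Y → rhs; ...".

  step 3 ⇒ step 4: CDCCCDCCCDCDCCDBDCCCDCDACCDCDCCCDCCCDCD ⇒ CD·CC·CD·CD·CD·CC·CD·CD·CD·CC·CD·CC·CD·CD·CC·DBD·CC·CD·CD·CD·CC·CD·CC·AC·CD·CD·CC·CD·CC·CD·CD·CD·CC·CD·CD·CD·CC·CD·CC
    A ↦ AC
    B ↦ DBD
    C ↦ CD
    D ↦ CC

A->AC, B->DBD, C->CD, D->CC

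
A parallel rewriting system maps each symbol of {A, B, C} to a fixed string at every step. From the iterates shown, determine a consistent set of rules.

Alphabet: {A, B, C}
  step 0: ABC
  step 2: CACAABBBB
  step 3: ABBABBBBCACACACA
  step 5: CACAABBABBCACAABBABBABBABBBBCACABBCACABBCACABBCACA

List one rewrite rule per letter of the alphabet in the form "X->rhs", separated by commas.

  step 2 ⇒ step 3: CACAABBBB ⇒ A·BB·A·BB·BB·CA·CA·CA·CA
    A ↦ BB
    B ↦ CA
    C ↦ A

A->BB, B->CA, C->A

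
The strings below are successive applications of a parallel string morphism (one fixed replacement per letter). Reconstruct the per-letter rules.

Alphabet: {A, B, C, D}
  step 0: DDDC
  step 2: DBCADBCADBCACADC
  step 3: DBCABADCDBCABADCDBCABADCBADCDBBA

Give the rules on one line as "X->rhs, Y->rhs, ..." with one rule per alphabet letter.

A->DC, B->CA, C->BA, D->DB

  step 2 ⇒ step 3: DBCADBCADBCACADC ⇒ DB·CA·BA·DC·DB·CA·BA·DC·DB·CA·BA·DC·BA·DC·DB·BA
    A ↦ DC
    B ↦ CA
    C ↦ BA
    D ↦ DB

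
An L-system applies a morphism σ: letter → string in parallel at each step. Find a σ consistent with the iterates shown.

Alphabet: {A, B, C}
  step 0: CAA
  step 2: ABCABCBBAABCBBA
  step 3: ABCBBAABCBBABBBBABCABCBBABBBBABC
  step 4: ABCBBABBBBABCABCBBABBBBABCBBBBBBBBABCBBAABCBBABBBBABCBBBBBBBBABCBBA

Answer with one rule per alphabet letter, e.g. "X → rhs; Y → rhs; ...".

  step 3 ⇒ step 4: ABCBBAABCBBABBBBABCABCBBABBBBABC ⇒ ABC·BB·A·BB·BB·ABC·ABC·BB·A·BB·BB·ABC·BB·BB·BB·BB·ABC·BB·A·ABC·BB·A·BB·BB·ABC·BB·BB·BB·BB·ABC·BB·A
    A ↦ ABC
    B ↦ BB
    C ↦ A

A->ABC, B->BB, C->A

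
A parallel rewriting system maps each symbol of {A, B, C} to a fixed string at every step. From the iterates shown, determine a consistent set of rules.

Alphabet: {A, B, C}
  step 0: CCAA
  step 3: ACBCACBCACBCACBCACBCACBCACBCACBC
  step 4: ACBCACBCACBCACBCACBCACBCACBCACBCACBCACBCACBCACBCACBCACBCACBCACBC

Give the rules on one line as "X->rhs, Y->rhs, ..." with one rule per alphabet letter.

  step 3 ⇒ step 4: ACBCACBCACBCACBCACBCACBCACBCACBC ⇒ AC·BC·AC·BC·AC·BC·AC·BC·AC·BC·AC·BC·AC·BC·AC·BC·AC·BC·AC·BC·AC·BC·AC·BC·AC·BC·AC·BC·AC·BC·AC·BC
    A ↦ AC
    B ↦ AC
    C ↦ BC

A->AC, B->AC, C->BC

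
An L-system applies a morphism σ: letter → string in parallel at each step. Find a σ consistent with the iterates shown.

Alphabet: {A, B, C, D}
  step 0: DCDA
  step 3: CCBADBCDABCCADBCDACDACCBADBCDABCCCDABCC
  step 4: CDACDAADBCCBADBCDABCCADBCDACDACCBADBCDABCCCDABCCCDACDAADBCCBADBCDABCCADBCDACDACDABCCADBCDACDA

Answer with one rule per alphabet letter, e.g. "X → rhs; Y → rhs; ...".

A->CC, B->ADB, C->CDA, D->B

  step 3 ⇒ step 4: CCBADBCDABCCADBCDACDACCBADBCDABCCCDABCC ⇒ CDA·CDA·ADB·CC·B·ADB·CDA·B·CC·ADB·CDA·CDA·CC·B·ADB·CDA·B·CC·CDA·B·CC·CDA·CDA·ADB·CC·B·ADB·CDA·B·CC·ADB·CDA·CDA·CDA·B·CC·ADB·CDA·CDA
    A ↦ CC
    B ↦ ADB
    C ↦ CDA
    D ↦ B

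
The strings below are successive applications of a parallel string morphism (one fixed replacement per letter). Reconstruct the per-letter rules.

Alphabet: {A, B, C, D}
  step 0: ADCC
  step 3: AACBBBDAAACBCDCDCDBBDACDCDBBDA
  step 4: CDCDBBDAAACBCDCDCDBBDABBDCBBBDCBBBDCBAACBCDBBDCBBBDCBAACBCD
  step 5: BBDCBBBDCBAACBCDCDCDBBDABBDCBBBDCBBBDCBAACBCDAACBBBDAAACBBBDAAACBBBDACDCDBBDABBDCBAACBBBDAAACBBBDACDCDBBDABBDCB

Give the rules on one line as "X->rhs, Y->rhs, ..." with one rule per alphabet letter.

  step 4 ⇒ step 5: CDCDBBDAAACBCDCDCDBBDABBDCBBBDCBBBDCBAACBCDBBDCBBBDCBAACBCD ⇒ BBD·CB·BBD·CB·A·A·CB·CD·CD·CD·BBD·A·BBD·CB·BBD·CB·BBD·CB·A·A·CB·CD·A·A·CB·BBD·A·A·A·CB·BBD·A·A·A·CB·BBD·A·CD·CD·BBD·A·BBD·CB·A·A·CB·BBD·A·A·A·CB·BBD·A·CD·CD·BBD·A·BBD·CB
    A ↦ CD
    B ↦ A
    C ↦ BBD
    D ↦ CB

A->CD, B->A, C->BBD, D->CB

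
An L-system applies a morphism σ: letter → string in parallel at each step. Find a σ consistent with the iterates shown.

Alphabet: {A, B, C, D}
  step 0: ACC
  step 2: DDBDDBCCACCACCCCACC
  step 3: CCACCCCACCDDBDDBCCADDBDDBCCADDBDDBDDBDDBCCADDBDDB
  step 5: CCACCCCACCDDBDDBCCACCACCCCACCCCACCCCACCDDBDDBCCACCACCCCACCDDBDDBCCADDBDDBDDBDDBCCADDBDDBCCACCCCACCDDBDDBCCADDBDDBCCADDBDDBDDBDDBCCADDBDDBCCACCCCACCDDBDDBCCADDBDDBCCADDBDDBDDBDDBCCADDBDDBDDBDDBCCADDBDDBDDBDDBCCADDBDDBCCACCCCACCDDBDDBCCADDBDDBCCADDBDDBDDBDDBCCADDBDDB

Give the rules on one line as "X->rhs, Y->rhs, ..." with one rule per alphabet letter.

A->CCA, B->ACC, C->DDB, D->C

  step 2 ⇒ step 3: DDBDDBCCACCACCCCACC ⇒ C·C·ACC·C·C·ACC·DDB·DDB·CCA·DDB·DDB·CCA·DDB·DDB·DDB·DDB·CCA·DDB·DDB
    A ↦ CCA
    B ↦ ACC
    C ↦ DDB
    D ↦ C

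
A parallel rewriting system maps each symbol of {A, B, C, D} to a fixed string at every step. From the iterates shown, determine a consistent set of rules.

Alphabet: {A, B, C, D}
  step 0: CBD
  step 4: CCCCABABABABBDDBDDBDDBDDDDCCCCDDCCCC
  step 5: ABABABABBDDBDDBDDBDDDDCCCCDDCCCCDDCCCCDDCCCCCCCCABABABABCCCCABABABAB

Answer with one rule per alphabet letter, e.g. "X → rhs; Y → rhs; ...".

  step 4 ⇒ step 5: CCCCABABABABBDDBDDBDDBDDDDCCCCDDCCCC ⇒ AB·AB·AB·AB·B·DD·B·DD·B·DD·B·DD·DD·CC·CC·DD·CC·CC·DD·CC·CC·DD·CC·CC·CC·CC·AB·AB·AB·AB·CC·CC·AB·AB·AB·AB
    A ↦ B
    B ↦ DD
    C ↦ AB
    D ↦ CC

A->B, B->DD, C->AB, D->CC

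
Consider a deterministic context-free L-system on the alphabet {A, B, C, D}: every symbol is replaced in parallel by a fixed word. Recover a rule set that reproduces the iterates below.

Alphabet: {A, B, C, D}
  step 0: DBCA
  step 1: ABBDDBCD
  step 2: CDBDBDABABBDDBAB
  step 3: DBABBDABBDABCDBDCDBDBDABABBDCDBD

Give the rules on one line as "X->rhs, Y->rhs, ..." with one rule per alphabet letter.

A->CD, B->BD, C->DB, D->AB

  step 2 ⇒ step 3: CDBDBDABABBDDBAB ⇒ DB·AB·BD·AB·BD·AB·CD·BD·CD·BD·BD·AB·AB·BD·CD·BD
    A ↦ CD
    B ↦ BD
    C ↦ DB
    D ↦ AB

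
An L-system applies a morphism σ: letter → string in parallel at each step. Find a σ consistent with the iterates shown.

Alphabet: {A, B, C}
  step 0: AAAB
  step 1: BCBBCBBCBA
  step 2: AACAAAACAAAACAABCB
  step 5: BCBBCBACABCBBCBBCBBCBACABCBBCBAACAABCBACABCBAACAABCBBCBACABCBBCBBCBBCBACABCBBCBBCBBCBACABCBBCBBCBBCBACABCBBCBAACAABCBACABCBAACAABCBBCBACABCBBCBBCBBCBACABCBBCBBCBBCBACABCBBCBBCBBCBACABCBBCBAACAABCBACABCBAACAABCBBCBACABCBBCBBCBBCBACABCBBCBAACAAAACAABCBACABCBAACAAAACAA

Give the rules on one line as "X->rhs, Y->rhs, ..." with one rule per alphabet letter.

  step 1 ⇒ step 2: BCBBCBBCBA ⇒ A·ACA·A·A·ACA·A·A·ACA·A·BCB
    A ↦ BCB
    B ↦ A
    C ↦ ACA

A->BCB, B->A, C->ACA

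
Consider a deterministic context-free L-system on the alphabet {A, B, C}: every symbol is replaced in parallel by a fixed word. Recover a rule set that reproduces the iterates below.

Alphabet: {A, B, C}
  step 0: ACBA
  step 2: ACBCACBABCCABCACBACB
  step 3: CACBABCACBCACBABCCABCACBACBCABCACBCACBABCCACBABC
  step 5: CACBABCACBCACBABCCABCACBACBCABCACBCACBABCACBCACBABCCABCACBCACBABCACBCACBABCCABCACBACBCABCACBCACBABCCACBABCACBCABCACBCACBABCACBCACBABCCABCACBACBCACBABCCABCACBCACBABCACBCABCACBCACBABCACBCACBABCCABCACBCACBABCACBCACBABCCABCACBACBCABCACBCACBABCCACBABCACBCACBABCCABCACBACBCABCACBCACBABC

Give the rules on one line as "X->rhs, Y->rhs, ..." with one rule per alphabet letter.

  step 2 ⇒ step 3: ACBCACBABCCABCACBACB ⇒ C·ACB·ABC·ACB·C·ACB·ABC·C·ABC·ACB·ACB·C·ABC·ACB·C·ACB·ABC·C·ACB·ABC
    A ↦ C
    B ↦ ABC
    C ↦ ACB

A->C, B->ABC, C->ACB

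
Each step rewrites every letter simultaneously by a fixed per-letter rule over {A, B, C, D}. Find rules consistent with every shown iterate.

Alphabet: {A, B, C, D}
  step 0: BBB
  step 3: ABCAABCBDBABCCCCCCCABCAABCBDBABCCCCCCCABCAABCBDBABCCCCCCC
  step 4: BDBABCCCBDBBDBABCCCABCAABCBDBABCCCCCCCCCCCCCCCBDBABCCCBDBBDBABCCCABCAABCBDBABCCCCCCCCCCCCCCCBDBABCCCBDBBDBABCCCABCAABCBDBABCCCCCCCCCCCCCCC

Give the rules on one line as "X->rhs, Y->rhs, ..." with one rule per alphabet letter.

A->BDB, B->ABC, C->CC, D->A

  step 3 ⇒ step 4: ABCAABCBDBABCCCCCCCABCAABCBDBABCCCCCCCABCAABCBDBABCCCCCCC ⇒ BDB·ABC·CC·BDB·BDB·ABC·CC·ABC·A·ABC·BDB·ABC·CC·CC·CC·CC·CC·CC·CC·BDB·ABC·CC·BDB·BDB·ABC·CC·ABC·A·ABC·BDB·ABC·CC·CC·CC·CC·CC·CC·CC·BDB·ABC·CC·BDB·BDB·ABC·CC·ABC·A·ABC·BDB·ABC·CC·CC·CC·CC·CC·CC·CC
    A ↦ BDB
    B ↦ ABC
    C ↦ CC
    D ↦ A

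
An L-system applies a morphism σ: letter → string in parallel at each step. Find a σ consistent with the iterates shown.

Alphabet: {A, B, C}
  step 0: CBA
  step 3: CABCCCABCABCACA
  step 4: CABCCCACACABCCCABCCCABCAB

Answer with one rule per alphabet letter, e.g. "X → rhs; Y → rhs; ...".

  step 3 ⇒ step 4: CABCCCABCABCACA ⇒ CA·B·CC·CA·CA·CA·B·CC·CA·B·CC·CA·B·CA·B
    A ↦ B
    B ↦ CC
    C ↦ CA

A->B, B->CC, C->CA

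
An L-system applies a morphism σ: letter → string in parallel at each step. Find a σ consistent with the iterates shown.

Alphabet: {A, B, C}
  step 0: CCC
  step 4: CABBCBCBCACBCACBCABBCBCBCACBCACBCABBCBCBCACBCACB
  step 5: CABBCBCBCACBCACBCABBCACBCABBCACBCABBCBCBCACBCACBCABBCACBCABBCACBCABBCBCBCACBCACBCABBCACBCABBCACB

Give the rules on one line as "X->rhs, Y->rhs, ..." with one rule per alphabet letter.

A->BB, B->CB, C->CA

  step 4 ⇒ step 5: CABBCBCBCACBCACBCABBCBCBCACBCACBCABBCBCBCACBCACB ⇒ CA·BB·CB·CB·CA·CB·CA·CB·CA·BB·CA·CB·CA·BB·CA·CB·CA·BB·CB·CB·CA·CB·CA·CB·CA·BB·CA·CB·CA·BB·CA·CB·CA·BB·CB·CB·CA·CB·CA·CB·CA·BB·CA·CB·CA·BB·CA·CB
    A ↦ BB
    B ↦ CB
    C ↦ CA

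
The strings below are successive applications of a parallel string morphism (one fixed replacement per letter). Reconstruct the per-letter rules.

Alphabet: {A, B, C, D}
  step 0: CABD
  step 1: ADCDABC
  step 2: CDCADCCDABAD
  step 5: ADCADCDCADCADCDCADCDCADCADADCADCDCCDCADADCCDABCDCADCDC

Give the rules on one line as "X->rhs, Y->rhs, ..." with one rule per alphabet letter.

  step 1 ⇒ step 2: ADCDABC ⇒ CD·C·AD·C·CD·AB·AD
    A ↦ CD
    B ↦ AB
    C ↦ AD
    D ↦ C

A->CD, B->AB, C->AD, D->C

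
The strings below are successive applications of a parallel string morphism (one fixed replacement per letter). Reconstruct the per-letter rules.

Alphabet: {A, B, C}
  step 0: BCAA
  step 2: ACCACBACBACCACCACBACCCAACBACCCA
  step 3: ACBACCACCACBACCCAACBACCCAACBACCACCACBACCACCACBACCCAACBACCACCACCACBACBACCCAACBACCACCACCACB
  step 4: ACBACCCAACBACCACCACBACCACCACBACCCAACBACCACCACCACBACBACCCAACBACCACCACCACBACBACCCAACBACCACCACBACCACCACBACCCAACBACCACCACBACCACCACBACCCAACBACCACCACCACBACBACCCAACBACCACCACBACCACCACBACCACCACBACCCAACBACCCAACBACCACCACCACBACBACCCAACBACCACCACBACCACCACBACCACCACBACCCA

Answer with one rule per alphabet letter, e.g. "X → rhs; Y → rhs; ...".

  step 3 ⇒ step 4: ACBACCACCACBACCCAACBACCCAACBACCACCACBACCACCACBACCCAACBACCACCACCACBACBACCCAACBACCACCACCACB ⇒ ACB·ACC·CA·ACB·ACC·ACC·ACB·ACC·ACC·ACB·ACC·CA·ACB·ACC·ACC·ACC·ACB·ACB·ACC·CA·ACB·ACC·ACC·ACC·ACB·ACB·ACC·CA·ACB·ACC·ACC·ACB·ACC·ACC·ACB·ACC·CA·ACB·ACC·ACC·ACB·ACC·ACC·ACB·ACC·CA·ACB·ACC·ACC·ACC·ACB·ACB·ACC·CA·ACB·ACC·ACC·ACB·ACC·ACC·ACB·ACC·ACC·ACB·ACC·CA·ACB·ACC·CA·ACB·ACC·ACC·ACC·ACB·ACB·ACC·CA·ACB·ACC·ACC·ACB·ACC·ACC·ACB·ACC·ACC·ACB·ACC·CA
    A ↦ ACB
    B ↦ CA
    C ↦ ACC

A->ACB, B->CA, C->ACC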